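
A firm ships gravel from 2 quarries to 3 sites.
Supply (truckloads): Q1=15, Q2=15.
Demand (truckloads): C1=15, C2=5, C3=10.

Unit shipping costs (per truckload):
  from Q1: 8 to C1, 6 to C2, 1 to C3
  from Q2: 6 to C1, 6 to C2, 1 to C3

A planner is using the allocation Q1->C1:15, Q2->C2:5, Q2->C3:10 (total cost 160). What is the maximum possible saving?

Current plan cost = 15·8 + 5·6 + 10·1 = 160.
Optimal plan:
  Q1–C2: 5 × 6 = 30
  Q1–C3: 10 × 1 = 10
  Q2–C1: 15 × 6 = 90
Optimal cost = 130.
Saving = 160 − 130 = 30.

30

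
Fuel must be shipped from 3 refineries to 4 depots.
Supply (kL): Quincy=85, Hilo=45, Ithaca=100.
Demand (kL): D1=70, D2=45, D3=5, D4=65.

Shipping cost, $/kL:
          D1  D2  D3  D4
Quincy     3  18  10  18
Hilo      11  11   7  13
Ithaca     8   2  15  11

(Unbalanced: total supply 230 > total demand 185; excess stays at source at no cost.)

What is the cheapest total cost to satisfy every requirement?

An optimal shipping plan:
  Quincy→D1: 70 × $3 = $210
  Hilo→D3: 5 × $7 = $35
  Hilo→D4: 10 × $13 = $130
  Ithaca→D2: 45 × $2 = $90
  Ithaca→D4: 55 × $11 = $605
Total = 210 + 35 + 130 + 90 + 605 = $1070.

1070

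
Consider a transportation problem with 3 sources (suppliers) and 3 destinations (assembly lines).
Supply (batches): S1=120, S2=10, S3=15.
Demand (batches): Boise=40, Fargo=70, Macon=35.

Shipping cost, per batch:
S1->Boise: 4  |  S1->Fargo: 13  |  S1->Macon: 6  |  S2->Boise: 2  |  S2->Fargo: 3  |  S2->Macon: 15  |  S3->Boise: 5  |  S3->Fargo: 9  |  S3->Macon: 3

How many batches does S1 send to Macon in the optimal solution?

35

The minimum-cost plan:
  S1 to Boise: 40 × 4 = 160
  S1 to Fargo: 45 × 13 = 585
  S1 to Macon: 35 × 6 = 210
  S2 to Fargo: 10 × 3 = 30
  S3 to Fargo: 15 × 9 = 135
Total cost = 1120.
So S1→Macon carries 35 batches.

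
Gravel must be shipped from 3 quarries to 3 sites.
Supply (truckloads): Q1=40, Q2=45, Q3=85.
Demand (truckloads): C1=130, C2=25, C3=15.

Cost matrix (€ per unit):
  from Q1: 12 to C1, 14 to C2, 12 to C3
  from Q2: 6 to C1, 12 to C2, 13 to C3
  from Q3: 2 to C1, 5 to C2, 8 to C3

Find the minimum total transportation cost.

An optimal shipping plan:
  Q1 to C2: 25 × €14 = €350
  Q1 to C3: 15 × €12 = €180
  Q2 to C1: 45 × €6 = €270
  Q3 to C1: 85 × €2 = €170
Total = 350 + 180 + 270 + 170 = €970.

970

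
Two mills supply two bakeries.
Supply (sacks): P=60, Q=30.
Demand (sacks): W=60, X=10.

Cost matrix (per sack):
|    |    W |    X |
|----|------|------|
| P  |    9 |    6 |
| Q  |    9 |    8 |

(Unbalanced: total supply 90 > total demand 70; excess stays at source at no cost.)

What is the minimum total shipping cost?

A cheapest plan:
  P–W: 30 sacks
  P–X: 10 sacks
  Q–W: 30 sacks
Total cost = 600.

600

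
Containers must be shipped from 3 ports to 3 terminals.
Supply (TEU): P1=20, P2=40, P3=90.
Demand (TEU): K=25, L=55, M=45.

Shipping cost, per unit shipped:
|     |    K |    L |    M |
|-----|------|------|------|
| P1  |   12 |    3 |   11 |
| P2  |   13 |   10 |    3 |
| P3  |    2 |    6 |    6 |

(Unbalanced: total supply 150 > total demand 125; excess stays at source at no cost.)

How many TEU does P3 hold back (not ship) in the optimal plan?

25

Minimum-cost shipments:
  P1–L: 20 × 3 = 60
  P2–M: 40 × 3 = 120
  P3–K: 25 × 2 = 50
  P3–L: 35 × 6 = 210
  P3–M: 5 × 6 = 30
Total cost = 470.
P3 ships 65 of its 90, leaving 25.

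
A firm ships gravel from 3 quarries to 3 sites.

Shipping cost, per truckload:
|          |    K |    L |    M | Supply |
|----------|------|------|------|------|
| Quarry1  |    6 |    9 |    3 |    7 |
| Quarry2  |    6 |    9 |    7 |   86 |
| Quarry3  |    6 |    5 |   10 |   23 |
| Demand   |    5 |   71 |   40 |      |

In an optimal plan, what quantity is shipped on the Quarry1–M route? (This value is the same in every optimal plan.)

7

The minimum-cost plan:
  Quarry1–M: 7 × 3 = 21
  Quarry2–K: 5 × 6 = 30
  Quarry2–L: 48 × 9 = 432
  Quarry2–M: 33 × 7 = 231
  Quarry3–L: 23 × 5 = 115
Total cost = 829.
So Quarry1→M carries 7 truckloads.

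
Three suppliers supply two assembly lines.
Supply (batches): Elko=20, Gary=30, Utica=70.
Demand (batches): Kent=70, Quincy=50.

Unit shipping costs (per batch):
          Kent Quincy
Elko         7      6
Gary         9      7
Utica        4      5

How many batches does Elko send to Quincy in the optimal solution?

20

Solving gives:
  Elko–Quincy: 20 × 6 = 120
  Gary–Quincy: 30 × 7 = 210
  Utica–Kent: 70 × 4 = 280
Total cost = 610.
So Elko→Quincy carries 20 batches.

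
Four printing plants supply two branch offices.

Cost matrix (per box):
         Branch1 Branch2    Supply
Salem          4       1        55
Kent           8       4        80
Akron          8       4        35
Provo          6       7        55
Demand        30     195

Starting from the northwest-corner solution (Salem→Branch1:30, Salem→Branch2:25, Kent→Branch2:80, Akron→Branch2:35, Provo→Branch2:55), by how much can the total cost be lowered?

Current plan cost = 30·4 + 25·1 + 80·4 + 35·4 + 55·7 = 990.
Optimal plan:
  Salem->Branch2: 55 boxes
  Kent->Branch2: 80 boxes
  Akron->Branch2: 35 boxes
  Provo->Branch1: 30 boxes
  Provo->Branch2: 25 boxes
Optimal cost = 870.
Saving = 990 − 870 = 120.

120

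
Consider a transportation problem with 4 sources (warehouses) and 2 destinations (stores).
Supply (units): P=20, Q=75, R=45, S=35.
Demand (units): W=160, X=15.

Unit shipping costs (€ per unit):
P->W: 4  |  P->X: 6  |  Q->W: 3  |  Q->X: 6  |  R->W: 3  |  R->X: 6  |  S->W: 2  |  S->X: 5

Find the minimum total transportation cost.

540

Optimal allocation:
  P→W: 5 × €4 = €20
  P→X: 15 × €6 = €90
  Q→W: 75 × €3 = €225
  R→W: 45 × €3 = €135
  S→W: 35 × €2 = €70
Total = 20 + 90 + 225 + 135 + 70 = €540.
(Supply check: P ships 20; Q ships 75; R ships 45; S ships 35.)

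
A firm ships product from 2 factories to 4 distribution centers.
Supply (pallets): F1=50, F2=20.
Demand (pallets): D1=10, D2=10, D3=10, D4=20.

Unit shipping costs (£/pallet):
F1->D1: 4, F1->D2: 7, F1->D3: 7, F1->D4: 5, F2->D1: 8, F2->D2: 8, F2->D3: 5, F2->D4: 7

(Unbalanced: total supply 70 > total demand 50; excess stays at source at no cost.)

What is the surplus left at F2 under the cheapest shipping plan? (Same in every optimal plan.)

10

An optimal plan:
  F1→D1: 10 pallets
  F1→D2: 10 pallets
  F1→D4: 20 pallets
  F2→D3: 10 pallets
Total cost = £260.
F2 ships 10 of its 20, leaving 10.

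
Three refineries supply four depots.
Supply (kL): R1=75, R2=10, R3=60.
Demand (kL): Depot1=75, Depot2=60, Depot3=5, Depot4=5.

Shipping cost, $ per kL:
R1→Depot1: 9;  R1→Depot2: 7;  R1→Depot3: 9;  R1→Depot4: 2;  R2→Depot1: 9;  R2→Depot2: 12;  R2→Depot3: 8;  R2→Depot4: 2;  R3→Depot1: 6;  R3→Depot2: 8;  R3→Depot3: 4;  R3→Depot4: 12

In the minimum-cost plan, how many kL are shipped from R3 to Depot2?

0

The minimum-cost plan:
  R1->Depot1: 10 × $9 = $90
  R1->Depot2: 60 × $7 = $420
  R1->Depot4: 5 × $2 = $10
  R2->Depot1: 10 × $9 = $90
  R3->Depot1: 55 × $6 = $330
  R3->Depot3: 5 × $4 = $20
Total cost = $960.
The route R3→Depot2 is not used.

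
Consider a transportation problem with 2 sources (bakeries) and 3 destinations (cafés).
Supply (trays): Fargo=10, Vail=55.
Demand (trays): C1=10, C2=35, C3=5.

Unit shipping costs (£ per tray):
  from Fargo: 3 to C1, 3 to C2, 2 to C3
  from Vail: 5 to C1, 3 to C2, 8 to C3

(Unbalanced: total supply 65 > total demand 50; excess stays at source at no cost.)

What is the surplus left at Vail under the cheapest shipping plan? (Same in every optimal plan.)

15

An optimal plan:
  Fargo->C1: 5 trays
  Fargo->C3: 5 trays
  Vail->C1: 5 trays
  Vail->C2: 35 trays
Total cost = £155.
Vail ships 40 of its 55, leaving 15.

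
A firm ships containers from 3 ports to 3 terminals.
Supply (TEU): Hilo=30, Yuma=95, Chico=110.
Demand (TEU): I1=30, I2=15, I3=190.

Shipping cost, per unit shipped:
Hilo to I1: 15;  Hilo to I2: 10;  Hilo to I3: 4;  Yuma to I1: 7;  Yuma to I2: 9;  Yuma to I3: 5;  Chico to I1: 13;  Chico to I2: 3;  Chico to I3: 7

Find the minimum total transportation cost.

A cheapest plan:
  Hilo->I3: 30 TEU
  Yuma->I1: 30 TEU
  Yuma->I3: 65 TEU
  Chico->I2: 15 TEU
  Chico->I3: 95 TEU
Total cost = 1365.

1365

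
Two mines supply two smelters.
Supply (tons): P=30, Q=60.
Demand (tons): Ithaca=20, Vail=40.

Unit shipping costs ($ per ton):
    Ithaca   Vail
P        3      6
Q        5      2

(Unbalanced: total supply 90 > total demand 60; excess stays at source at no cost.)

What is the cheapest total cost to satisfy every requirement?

A cheapest plan:
  P->Ithaca: 20 × $3 = $60
  Q->Vail: 40 × $2 = $80
Total = 60 + 80 = $140.

140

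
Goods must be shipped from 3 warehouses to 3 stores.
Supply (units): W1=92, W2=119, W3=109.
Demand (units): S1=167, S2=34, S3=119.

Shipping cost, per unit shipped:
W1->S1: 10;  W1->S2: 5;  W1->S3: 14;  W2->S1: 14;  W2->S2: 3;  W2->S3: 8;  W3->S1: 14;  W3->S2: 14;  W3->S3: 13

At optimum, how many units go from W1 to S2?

Optimal shipments:
  W1->S1: 92 × 10 = 920
  W2->S2: 34 × 3 = 102
  W2->S3: 85 × 8 = 680
  W3->S1: 75 × 14 = 1050
  W3->S3: 34 × 13 = 442
Total cost = 3194.
The route W1→S2 is not used.

0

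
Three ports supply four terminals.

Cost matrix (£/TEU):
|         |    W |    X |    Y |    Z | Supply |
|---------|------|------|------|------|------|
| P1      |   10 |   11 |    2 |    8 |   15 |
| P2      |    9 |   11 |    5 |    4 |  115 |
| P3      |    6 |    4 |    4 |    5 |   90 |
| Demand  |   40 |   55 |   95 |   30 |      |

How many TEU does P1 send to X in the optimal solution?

0

Solving gives:
  P1–Y: 15 × £2 = £30
  P2–W: 5 × £9 = £45
  P2–Y: 80 × £5 = £400
  P2–Z: 30 × £4 = £120
  P3–W: 35 × £6 = £210
  P3–X: 55 × £4 = £220
Total cost = £1025.
The route P1→X is not used.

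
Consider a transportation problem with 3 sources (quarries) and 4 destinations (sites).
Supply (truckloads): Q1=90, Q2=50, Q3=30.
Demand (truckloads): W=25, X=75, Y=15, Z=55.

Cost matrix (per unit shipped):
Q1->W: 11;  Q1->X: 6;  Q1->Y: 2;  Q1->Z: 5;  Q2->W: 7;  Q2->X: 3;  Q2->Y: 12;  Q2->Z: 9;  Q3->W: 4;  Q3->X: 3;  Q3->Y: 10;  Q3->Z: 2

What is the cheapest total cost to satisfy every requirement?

An optimal shipping plan:
  Q1–X: 25 × 6 = 150
  Q1–Y: 15 × 2 = 30
  Q1–Z: 50 × 5 = 250
  Q2–X: 50 × 3 = 150
  Q3–W: 25 × 4 = 100
  Q3–Z: 5 × 2 = 10
Total = 150 + 30 + 250 + 150 + 100 + 10 = 690.

690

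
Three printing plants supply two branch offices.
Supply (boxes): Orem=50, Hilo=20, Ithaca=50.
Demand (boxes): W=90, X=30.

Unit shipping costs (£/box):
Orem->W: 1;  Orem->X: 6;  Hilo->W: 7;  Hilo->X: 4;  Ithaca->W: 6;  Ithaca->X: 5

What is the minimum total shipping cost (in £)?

420

Optimal allocation:
  Orem–W: 50 × £1 = £50
  Hilo–X: 20 × £4 = £80
  Ithaca–W: 40 × £6 = £240
  Ithaca–X: 10 × £5 = £50
Total = 50 + 80 + 240 + 50 = £420.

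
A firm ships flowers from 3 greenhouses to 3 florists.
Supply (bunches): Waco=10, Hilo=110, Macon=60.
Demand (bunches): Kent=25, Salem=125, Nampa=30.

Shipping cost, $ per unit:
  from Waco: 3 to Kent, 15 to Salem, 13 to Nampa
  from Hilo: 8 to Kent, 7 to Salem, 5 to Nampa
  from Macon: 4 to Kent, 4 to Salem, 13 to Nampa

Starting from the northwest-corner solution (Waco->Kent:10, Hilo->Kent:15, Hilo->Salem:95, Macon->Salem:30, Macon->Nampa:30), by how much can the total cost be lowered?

345

Current plan cost = 10·3 + 15·8 + 95·7 + 30·4 + 30·13 = $1325.
Optimal plan:
  Waco–Kent: 10 × $3 = $30
  Hilo–Salem: 80 × $7 = $560
  Hilo–Nampa: 30 × $5 = $150
  Macon–Kent: 15 × $4 = $60
  Macon–Salem: 45 × $4 = $180
Optimal cost = $980.
Saving = 1325 − 980 = $345.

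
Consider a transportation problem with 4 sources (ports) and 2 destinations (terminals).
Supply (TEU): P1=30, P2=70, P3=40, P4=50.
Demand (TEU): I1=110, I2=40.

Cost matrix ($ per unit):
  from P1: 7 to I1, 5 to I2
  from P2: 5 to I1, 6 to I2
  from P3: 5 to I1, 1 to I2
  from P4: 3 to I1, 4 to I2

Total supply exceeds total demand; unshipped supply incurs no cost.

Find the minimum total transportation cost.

490

An optimal shipping plan:
  P2–I1: 60 × $5 = $300
  P3–I2: 40 × $1 = $40
  P4–I1: 50 × $3 = $150
Total = 300 + 40 + 150 = $490.
(Supply check: P1 ships 0; P2 ships 60; P3 ships 40; P4 ships 50.)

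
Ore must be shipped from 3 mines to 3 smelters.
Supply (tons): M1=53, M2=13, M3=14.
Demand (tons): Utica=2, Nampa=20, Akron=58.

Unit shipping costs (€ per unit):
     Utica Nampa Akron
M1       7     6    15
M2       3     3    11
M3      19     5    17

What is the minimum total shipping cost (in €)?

An optimal shipping plan:
  M1–Nampa: 6 × €6 = €36
  M1–Akron: 47 × €15 = €705
  M2–Utica: 2 × €3 = €6
  M2–Akron: 11 × €11 = €121
  M3–Nampa: 14 × €5 = €70
Total = 36 + 705 + 6 + 121 + 70 = €938.

938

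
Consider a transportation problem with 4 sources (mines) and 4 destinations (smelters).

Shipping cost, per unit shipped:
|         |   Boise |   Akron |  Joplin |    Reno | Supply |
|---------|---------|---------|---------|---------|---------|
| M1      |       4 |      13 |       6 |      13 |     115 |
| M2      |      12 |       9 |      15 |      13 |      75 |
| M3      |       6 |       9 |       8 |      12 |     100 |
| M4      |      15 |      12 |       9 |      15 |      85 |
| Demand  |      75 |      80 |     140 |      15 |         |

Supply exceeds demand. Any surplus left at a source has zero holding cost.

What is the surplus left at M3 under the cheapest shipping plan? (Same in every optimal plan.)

An optimal plan:
  M1→Boise: 75 × 4 = 300
  M1→Joplin: 40 × 6 = 240
  M2→Akron: 75 × 9 = 675
  M3→Akron: 5 × 9 = 45
  M3→Joplin: 80 × 8 = 640
  M3→Reno: 15 × 12 = 180
  M4→Joplin: 20 × 9 = 180
Total cost = 2260.
M3 ships 100 of its 100, leaving 0.

0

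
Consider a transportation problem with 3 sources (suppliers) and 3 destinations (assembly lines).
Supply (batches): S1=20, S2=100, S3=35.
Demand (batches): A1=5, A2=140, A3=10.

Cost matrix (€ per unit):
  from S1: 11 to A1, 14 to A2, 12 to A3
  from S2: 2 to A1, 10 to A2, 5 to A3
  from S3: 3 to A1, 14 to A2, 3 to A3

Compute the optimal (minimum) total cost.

An optimal shipping plan:
  S1–A2: 20 × €14 = €280
  S2–A2: 100 × €10 = €1000
  S3–A1: 5 × €3 = €15
  S3–A2: 20 × €14 = €280
  S3–A3: 10 × €3 = €30
Total = 280 + 1000 + 15 + 280 + 30 = €1605.

1605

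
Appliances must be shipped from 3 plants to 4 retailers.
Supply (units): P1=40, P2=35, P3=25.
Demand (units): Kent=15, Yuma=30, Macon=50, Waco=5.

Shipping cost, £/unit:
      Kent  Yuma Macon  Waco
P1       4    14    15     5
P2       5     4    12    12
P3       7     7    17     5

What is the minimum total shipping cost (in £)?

940

A cheapest plan:
  P1–Kent: 15 × £4 = £60
  P1–Macon: 20 × £15 = £300
  P1–Waco: 5 × £5 = £25
  P2–Yuma: 5 × £4 = £20
  P2–Macon: 30 × £12 = £360
  P3–Yuma: 25 × £7 = £175
Total = 60 + 300 + 25 + 20 + 360 + 175 = £940.
(Supply check: P1 ships 40; P2 ships 35; P3 ships 25.)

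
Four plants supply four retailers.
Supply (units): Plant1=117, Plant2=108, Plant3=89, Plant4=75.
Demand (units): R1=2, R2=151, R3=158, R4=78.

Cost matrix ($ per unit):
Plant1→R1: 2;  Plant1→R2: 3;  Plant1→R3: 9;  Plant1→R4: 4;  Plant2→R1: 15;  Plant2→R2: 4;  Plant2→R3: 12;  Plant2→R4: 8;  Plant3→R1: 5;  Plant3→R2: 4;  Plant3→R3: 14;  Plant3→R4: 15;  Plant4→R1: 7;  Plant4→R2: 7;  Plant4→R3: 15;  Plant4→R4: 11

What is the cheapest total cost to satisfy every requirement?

Optimal allocation:
  Plant1→R3: 39 × $9 = $351
  Plant1→R4: 78 × $4 = $312
  Plant2→R2: 62 × $4 = $248
  Plant2→R3: 46 × $12 = $552
  Plant3→R2: 89 × $4 = $356
  Plant4→R1: 2 × $7 = $14
  Plant4→R3: 73 × $15 = $1095
Total = 351 + 312 + 248 + 552 + 356 + 14 + 1095 = $2928.

2928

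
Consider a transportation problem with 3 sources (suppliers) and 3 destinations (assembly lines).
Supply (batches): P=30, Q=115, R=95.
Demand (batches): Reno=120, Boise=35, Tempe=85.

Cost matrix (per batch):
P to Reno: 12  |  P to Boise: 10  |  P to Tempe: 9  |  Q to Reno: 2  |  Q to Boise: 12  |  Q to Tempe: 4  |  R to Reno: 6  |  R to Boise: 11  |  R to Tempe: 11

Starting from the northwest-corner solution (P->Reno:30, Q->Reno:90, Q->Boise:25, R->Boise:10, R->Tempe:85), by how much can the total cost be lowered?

590

Current plan cost = 30·12 + 90·2 + 25·12 + 10·11 + 85·11 = 1885.
Optimal plan:
  P->Boise: 30 × 10 = 300
  Q->Reno: 30 × 2 = 60
  Q->Tempe: 85 × 4 = 340
  R->Reno: 90 × 6 = 540
  R->Boise: 5 × 11 = 55
Optimal cost = 1295.
Saving = 1885 − 1295 = 590.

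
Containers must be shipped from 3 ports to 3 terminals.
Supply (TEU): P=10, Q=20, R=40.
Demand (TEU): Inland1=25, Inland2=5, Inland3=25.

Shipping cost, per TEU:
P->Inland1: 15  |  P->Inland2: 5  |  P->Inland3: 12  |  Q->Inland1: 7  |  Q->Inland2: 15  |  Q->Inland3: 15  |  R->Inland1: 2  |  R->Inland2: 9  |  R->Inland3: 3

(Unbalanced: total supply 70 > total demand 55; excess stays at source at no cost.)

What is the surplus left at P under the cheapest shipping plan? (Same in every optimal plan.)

An optimal plan:
  P->Inland2: 5 × 5 = 25
  Q->Inland1: 10 × 7 = 70
  R->Inland1: 15 × 2 = 30
  R->Inland3: 25 × 3 = 75
Total cost = 200.
P ships 5 of its 10, leaving 5.

5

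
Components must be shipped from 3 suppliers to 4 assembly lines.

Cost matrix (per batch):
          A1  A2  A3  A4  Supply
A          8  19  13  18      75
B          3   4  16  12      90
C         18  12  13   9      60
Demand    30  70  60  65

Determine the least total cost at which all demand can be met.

One minimum-cost allocation:
  A->A1: 15 × 8 = 120
  A->A3: 60 × 13 = 780
  B->A1: 15 × 3 = 45
  B->A2: 70 × 4 = 280
  B->A4: 5 × 12 = 60
  C->A4: 60 × 9 = 540
Total = 120 + 780 + 45 + 280 + 60 + 540 = 1825.

1825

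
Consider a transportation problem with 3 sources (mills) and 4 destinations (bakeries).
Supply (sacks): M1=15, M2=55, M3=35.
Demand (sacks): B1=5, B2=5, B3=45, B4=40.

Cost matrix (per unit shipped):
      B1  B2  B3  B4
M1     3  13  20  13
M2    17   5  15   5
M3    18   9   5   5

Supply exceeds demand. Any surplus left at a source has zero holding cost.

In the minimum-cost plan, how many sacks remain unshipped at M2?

An optimal plan:
  M1–B1: 5 × 3 = 15
  M2–B2: 5 × 5 = 25
  M2–B3: 10 × 15 = 150
  M2–B4: 40 × 5 = 200
  M3–B3: 35 × 5 = 175
Total cost = 565.
M2 ships 55 of its 55, leaving 0.

0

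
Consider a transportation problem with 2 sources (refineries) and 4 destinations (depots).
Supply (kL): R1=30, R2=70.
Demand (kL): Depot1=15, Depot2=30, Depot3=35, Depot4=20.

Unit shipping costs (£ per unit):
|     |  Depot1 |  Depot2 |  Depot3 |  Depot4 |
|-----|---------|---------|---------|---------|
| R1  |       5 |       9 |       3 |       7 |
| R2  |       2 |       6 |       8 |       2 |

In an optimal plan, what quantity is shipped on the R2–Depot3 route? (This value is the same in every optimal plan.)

5

Optimal shipments:
  R1->Depot3: 30 × £3 = £90
  R2->Depot1: 15 × £2 = £30
  R2->Depot2: 30 × £6 = £180
  R2->Depot3: 5 × £8 = £40
  R2->Depot4: 20 × £2 = £40
Total cost = £380.
So R2→Depot3 carries 5 kL.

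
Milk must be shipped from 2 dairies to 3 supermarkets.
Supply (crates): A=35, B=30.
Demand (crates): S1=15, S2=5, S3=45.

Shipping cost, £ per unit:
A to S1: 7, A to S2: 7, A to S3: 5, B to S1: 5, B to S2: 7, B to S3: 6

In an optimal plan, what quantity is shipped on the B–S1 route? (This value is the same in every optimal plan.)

Solving gives:
  A→S3: 35 × £5 = £175
  B→S1: 15 × £5 = £75
  B→S2: 5 × £7 = £35
  B→S3: 10 × £6 = £60
Total cost = £345.
So B→S1 carries 15 crates.

15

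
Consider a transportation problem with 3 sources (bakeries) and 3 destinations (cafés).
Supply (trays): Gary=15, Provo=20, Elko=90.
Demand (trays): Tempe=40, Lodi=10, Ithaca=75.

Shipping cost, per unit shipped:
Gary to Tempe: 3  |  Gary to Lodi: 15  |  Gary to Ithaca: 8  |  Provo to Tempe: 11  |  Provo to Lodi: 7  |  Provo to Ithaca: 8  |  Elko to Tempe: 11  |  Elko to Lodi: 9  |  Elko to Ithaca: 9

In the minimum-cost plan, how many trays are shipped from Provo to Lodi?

10

Optimal shipments:
  Gary->Tempe: 15 × 3 = 45
  Provo->Lodi: 10 × 7 = 70
  Provo->Ithaca: 10 × 8 = 80
  Elko->Tempe: 25 × 11 = 275
  Elko->Ithaca: 65 × 9 = 585
Total cost = 1055.
So Provo→Lodi carries 10 trays.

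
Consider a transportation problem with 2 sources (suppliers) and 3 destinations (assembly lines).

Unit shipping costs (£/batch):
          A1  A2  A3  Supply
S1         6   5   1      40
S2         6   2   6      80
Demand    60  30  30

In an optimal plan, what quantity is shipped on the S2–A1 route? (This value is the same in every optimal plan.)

Solving gives:
  S1->A1: 10 × £6 = £60
  S1->A3: 30 × £1 = £30
  S2->A1: 50 × £6 = £300
  S2->A2: 30 × £2 = £60
Total cost = £450.
So S2→A1 carries 50 batches.

50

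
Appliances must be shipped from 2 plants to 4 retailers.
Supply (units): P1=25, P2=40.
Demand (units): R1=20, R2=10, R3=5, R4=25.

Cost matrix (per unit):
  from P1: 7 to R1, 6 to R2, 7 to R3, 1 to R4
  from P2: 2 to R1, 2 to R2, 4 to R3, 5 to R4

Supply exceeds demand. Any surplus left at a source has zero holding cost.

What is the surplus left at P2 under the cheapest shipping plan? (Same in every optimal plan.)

An optimal plan:
  P1 to R4: 25 × 1 = 25
  P2 to R1: 20 × 2 = 40
  P2 to R2: 10 × 2 = 20
  P2 to R3: 5 × 4 = 20
Total cost = 105.
P2 ships 35 of its 40, leaving 5.

5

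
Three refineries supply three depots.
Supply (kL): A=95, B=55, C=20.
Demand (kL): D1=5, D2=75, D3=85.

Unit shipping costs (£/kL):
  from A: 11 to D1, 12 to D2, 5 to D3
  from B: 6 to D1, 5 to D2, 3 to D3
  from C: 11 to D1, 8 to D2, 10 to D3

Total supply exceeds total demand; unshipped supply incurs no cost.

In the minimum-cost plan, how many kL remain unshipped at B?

0

Minimum-cost shipments:
  A→D1: 5 × £11 = £55
  A→D3: 85 × £5 = £425
  B→D2: 55 × £5 = £275
  C→D2: 20 × £8 = £160
Total cost = £915.
B ships 55 of its 55, leaving 0.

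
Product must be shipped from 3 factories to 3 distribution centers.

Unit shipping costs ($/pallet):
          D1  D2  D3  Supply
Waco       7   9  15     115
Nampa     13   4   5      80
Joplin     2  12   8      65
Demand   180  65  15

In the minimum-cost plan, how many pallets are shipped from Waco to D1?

115

Optimal shipments:
  Waco to D1: 115 × $7 = $805
  Nampa to D2: 65 × $4 = $260
  Nampa to D3: 15 × $5 = $75
  Joplin to D1: 65 × $2 = $130
Total cost = $1270.
So Waco→D1 carries 115 pallets.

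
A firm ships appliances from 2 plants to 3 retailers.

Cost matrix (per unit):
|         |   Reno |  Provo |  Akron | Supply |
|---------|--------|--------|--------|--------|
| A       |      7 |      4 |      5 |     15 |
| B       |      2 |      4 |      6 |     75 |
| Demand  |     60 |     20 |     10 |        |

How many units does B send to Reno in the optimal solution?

The minimum-cost plan:
  A–Provo: 5 × 4 = 20
  A–Akron: 10 × 5 = 50
  B–Reno: 60 × 2 = 120
  B–Provo: 15 × 4 = 60
Total cost = 250.
So B→Reno carries 60 units.

60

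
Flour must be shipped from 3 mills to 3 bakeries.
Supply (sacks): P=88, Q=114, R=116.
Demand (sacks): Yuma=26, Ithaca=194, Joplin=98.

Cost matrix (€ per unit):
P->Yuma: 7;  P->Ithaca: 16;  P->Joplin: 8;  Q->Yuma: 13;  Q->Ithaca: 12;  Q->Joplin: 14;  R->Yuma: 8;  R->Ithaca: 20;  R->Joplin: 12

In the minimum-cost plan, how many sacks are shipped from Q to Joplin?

0

The minimum-cost plan:
  P–Joplin: 88 × €8 = €704
  Q–Ithaca: 114 × €12 = €1368
  R–Yuma: 26 × €8 = €208
  R–Ithaca: 80 × €20 = €1600
  R–Joplin: 10 × €12 = €120
Total cost = €4000.
The route Q→Joplin is not used.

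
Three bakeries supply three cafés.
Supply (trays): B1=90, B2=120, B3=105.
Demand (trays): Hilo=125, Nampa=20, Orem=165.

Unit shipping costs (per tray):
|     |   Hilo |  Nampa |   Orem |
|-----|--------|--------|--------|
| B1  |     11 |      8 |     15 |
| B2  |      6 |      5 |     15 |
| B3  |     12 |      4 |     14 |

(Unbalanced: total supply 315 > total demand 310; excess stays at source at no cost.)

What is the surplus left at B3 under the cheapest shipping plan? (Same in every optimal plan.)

An optimal plan:
  B1->Hilo: 5 × 11 = 55
  B1->Orem: 80 × 15 = 1200
  B2->Hilo: 120 × 6 = 720
  B3->Nampa: 20 × 4 = 80
  B3->Orem: 85 × 14 = 1190
Total cost = 3245.
B3 ships 105 of its 105, leaving 0.

0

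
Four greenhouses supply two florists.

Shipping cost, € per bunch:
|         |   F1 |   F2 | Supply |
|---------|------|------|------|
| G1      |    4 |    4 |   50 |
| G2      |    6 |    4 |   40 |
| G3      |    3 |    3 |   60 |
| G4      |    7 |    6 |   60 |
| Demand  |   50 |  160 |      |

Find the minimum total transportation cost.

An optimal shipping plan:
  G1→F2: 50 bunches
  G2→F2: 40 bunches
  G3→F1: 50 bunches
  G3→F2: 10 bunches
  G4→F2: 60 bunches
Total cost = €900.
(Supply check: G1 ships 50; G2 ships 40; G3 ships 60; G4 ships 60.)

900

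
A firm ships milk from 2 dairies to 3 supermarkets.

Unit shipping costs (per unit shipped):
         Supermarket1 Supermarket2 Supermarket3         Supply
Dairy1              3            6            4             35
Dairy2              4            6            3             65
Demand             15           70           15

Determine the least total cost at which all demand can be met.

510

One minimum-cost allocation:
  Dairy1–Supermarket1: 15 × 3 = 45
  Dairy1–Supermarket2: 20 × 6 = 120
  Dairy2–Supermarket2: 50 × 6 = 300
  Dairy2–Supermarket3: 15 × 3 = 45
Total = 45 + 120 + 300 + 45 = 510.
(Supply check: Dairy1 ships 35; Dairy2 ships 65.)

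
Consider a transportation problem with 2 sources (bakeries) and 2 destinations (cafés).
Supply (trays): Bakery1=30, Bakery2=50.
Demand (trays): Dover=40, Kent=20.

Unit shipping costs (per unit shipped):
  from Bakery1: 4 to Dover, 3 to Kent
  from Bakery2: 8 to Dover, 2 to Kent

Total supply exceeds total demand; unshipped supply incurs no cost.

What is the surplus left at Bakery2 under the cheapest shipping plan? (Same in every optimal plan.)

20

An optimal plan:
  Bakery1–Dover: 30 × 4 = 120
  Bakery2–Dover: 10 × 8 = 80
  Bakery2–Kent: 20 × 2 = 40
Total cost = 240.
Bakery2 ships 30 of its 50, leaving 20.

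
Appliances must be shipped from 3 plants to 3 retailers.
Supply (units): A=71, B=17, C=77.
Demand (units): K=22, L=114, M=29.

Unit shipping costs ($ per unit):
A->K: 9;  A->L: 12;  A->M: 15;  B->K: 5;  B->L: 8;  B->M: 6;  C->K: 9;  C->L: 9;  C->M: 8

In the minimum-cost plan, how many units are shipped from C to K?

Optimal shipments:
  A–K: 22 × $9 = $198
  A–L: 49 × $12 = $588
  B–M: 17 × $6 = $102
  C–L: 65 × $9 = $585
  C–M: 12 × $8 = $96
Total cost = $1569.
The route C→K is not used.

0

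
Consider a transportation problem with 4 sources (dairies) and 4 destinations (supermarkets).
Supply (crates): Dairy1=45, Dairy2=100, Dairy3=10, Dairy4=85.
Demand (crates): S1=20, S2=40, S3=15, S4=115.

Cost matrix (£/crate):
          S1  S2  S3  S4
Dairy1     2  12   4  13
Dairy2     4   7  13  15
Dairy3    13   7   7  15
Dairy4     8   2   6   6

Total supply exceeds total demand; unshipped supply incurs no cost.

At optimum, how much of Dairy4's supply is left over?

0

An optimal plan:
  Dairy1–S1: 20 × £2 = £40
  Dairy1–S3: 15 × £4 = £60
  Dairy1–S4: 10 × £13 = £130
  Dairy2–S2: 40 × £7 = £280
  Dairy2–S4: 20 × £15 = £300
  Dairy4–S4: 85 × £6 = £510
Total cost = £1320.
Dairy4 ships 85 of its 85, leaving 0.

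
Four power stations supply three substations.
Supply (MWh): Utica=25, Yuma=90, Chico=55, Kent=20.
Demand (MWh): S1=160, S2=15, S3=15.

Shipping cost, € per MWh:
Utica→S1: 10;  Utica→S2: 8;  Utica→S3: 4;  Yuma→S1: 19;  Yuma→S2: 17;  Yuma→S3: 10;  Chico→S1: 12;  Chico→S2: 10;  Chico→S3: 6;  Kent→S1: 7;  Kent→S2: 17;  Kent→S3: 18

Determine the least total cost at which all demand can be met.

A cheapest plan:
  Utica–S1: 10 × €10 = €100
  Utica–S2: 15 × €8 = €120
  Yuma–S1: 75 × €19 = €1425
  Yuma–S3: 15 × €10 = €150
  Chico–S1: 55 × €12 = €660
  Kent–S1: 20 × €7 = €140
Total = 100 + 120 + 1425 + 150 + 660 + 140 = €2595.
(Supply check: Utica ships 25; Yuma ships 90; Chico ships 55; Kent ships 20.)

2595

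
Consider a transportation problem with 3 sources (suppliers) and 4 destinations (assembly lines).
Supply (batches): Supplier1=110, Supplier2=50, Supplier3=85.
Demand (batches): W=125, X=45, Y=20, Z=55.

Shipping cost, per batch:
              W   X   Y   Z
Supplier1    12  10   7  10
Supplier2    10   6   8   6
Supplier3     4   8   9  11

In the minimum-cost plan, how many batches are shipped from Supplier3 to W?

Optimal shipments:
  Supplier1->W: 40 × 12 = 480
  Supplier1->X: 45 × 10 = 450
  Supplier1->Y: 20 × 7 = 140
  Supplier1->Z: 5 × 10 = 50
  Supplier2->Z: 50 × 6 = 300
  Supplier3->W: 85 × 4 = 340
Total cost = 1760.
So Supplier3→W carries 85 batches.

85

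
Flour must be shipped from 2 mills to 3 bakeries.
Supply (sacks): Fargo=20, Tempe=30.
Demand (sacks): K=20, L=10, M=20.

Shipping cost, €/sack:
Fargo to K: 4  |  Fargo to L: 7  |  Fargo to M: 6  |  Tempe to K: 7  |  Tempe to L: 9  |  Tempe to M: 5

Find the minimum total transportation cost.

270

Optimal allocation:
  Fargo–K: 20 × €4 = €80
  Tempe–L: 10 × €9 = €90
  Tempe–M: 20 × €5 = €100
Total = 80 + 90 + 100 = €270.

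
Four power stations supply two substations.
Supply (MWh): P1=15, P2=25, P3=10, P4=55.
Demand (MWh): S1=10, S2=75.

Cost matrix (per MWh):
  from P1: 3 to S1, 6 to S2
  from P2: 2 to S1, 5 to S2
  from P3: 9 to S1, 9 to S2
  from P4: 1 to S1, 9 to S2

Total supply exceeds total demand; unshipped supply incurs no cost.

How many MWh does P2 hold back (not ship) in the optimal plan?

An optimal plan:
  P1–S2: 15 × 6 = 90
  P2–S2: 25 × 5 = 125
  P3–S2: 10 × 9 = 90
  P4–S1: 10 × 1 = 10
  P4–S2: 25 × 9 = 225
Total cost = 540.
P2 ships 25 of its 25, leaving 0.

0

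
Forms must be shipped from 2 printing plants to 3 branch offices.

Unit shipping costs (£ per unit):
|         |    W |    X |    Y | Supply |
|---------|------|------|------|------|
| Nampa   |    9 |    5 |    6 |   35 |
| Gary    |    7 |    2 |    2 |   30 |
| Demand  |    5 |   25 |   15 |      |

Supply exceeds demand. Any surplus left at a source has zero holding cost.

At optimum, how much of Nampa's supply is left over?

20

Minimum-cost shipments:
  Nampa–W: 5 × £9 = £45
  Nampa–X: 10 × £5 = £50
  Gary–X: 15 × £2 = £30
  Gary–Y: 15 × £2 = £30
Total cost = £155.
Nampa ships 15 of its 35, leaving 20.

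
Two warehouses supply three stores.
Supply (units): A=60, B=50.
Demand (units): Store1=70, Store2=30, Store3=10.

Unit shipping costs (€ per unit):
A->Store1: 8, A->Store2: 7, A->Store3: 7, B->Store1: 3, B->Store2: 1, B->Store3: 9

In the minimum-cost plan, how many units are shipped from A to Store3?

The minimum-cost plan:
  A->Store1: 50 × €8 = €400
  A->Store3: 10 × €7 = €70
  B->Store1: 20 × €3 = €60
  B->Store2: 30 × €1 = €30
Total cost = €560.
So A→Store3 carries 10 units.

10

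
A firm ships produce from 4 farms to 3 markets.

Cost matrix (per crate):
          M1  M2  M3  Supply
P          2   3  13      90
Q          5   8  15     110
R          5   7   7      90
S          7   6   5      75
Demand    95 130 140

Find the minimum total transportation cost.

1870

Optimal allocation:
  P→M2: 90 crates
  Q→M1: 95 crates
  Q→M2: 15 crates
  R→M2: 25 crates
  R→M3: 65 crates
  S→M3: 75 crates
Total cost = 1870.
(Supply check: P ships 90; Q ships 110; R ships 90; S ships 75.)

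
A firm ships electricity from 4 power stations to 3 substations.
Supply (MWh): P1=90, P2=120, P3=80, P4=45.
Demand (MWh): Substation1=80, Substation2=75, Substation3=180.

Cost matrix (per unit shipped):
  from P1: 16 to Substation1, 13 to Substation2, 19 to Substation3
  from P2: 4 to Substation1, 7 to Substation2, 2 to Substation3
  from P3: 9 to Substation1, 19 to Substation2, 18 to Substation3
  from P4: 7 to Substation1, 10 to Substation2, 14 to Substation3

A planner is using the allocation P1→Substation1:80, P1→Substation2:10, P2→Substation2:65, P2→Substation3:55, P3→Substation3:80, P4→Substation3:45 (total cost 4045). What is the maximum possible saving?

Current plan cost = 80·16 + 10·13 + 65·7 + 55·2 + 80·18 + 45·14 = 4045.
Optimal plan:
  P1 to Substation2: 75 MWh
  P1 to Substation3: 15 MWh
  P2 to Substation3: 120 MWh
  P3 to Substation1: 80 MWh
  P4 to Substation3: 45 MWh
Optimal cost = 2850.
Saving = 4045 − 2850 = 1195.

1195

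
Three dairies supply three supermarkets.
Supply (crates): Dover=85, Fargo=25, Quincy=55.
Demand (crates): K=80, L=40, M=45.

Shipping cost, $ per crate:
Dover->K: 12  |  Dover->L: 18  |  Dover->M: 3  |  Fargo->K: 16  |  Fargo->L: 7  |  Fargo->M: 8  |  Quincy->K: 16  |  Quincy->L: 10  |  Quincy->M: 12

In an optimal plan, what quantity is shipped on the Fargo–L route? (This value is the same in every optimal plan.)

25

Solving gives:
  Dover→K: 40 × $12 = $480
  Dover→M: 45 × $3 = $135
  Fargo→L: 25 × $7 = $175
  Quincy→K: 40 × $16 = $640
  Quincy→L: 15 × $10 = $150
Total cost = $1580.
So Fargo→L carries 25 crates.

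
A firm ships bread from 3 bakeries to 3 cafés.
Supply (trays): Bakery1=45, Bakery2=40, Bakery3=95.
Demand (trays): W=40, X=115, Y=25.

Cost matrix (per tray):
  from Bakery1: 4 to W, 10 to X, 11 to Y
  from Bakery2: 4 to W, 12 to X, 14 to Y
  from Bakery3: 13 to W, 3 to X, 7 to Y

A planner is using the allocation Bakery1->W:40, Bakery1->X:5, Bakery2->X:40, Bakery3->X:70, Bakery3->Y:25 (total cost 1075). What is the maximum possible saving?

Current plan cost = 40·4 + 5·10 + 40·12 + 70·3 + 25·7 = 1075.
Optimal plan:
  Bakery1→X: 20 × 10 = 200
  Bakery1→Y: 25 × 11 = 275
  Bakery2→W: 40 × 4 = 160
  Bakery3→X: 95 × 3 = 285
Optimal cost = 920.
Saving = 1075 − 920 = 155.

155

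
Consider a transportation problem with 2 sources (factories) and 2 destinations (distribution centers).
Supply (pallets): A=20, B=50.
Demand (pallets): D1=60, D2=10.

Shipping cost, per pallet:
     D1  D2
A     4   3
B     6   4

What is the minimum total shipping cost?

360

One minimum-cost allocation:
  A→D1: 20 × 4 = 80
  B→D1: 40 × 6 = 240
  B→D2: 10 × 4 = 40
Total = 80 + 240 + 40 = 360.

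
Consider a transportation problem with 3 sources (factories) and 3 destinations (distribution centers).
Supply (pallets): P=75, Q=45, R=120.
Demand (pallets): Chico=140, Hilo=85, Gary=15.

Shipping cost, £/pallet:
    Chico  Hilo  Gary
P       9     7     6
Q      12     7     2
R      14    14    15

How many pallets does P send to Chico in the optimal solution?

20

Solving gives:
  P–Chico: 20 × £9 = £180
  P–Hilo: 55 × £7 = £385
  Q–Hilo: 30 × £7 = £210
  Q–Gary: 15 × £2 = £30
  R–Chico: 120 × £14 = £1680
Total cost = £2485.
So P→Chico carries 20 pallets.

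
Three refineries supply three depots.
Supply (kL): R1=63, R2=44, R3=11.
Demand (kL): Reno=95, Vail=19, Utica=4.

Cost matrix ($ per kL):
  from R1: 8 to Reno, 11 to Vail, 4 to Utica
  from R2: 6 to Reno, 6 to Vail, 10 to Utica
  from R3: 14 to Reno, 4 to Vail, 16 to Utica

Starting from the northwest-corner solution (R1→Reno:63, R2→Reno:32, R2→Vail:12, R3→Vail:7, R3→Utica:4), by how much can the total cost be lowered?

Current plan cost = 63·8 + 32·6 + 12·6 + 7·4 + 4·16 = $860.
Optimal plan:
  R1–Reno: 59 kL
  R1–Utica: 4 kL
  R2–Reno: 36 kL
  R2–Vail: 8 kL
  R3–Vail: 11 kL
Optimal cost = $796.
Saving = 860 − 796 = $64.

64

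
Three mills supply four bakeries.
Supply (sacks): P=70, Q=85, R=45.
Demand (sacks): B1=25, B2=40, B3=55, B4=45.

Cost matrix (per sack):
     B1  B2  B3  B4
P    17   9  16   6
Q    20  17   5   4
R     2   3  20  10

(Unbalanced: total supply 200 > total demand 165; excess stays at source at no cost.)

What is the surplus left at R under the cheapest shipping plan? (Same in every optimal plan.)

Minimum-cost shipments:
  P→B2: 20 sacks
  P→B4: 15 sacks
  Q→B3: 55 sacks
  Q→B4: 30 sacks
  R→B1: 25 sacks
  R→B2: 20 sacks
Total cost = 775.
R ships 45 of its 45, leaving 0.

0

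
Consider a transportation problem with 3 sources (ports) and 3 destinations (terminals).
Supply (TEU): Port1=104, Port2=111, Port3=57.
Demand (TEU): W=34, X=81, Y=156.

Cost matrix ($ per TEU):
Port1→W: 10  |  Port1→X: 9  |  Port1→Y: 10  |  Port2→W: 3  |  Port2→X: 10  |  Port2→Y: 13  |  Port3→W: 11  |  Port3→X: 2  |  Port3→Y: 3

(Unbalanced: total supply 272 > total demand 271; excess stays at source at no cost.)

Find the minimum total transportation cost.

An optimal shipping plan:
  Port1 to X: 5 × $9 = $45
  Port1 to Y: 99 × $10 = $990
  Port2 to W: 34 × $3 = $102
  Port2 to X: 76 × $10 = $760
  Port3 to Y: 57 × $3 = $171
Total = 45 + 990 + 102 + 760 + 171 = $2068.
(Supply check: Port1 ships 104; Port2 ships 110; Port3 ships 57.)

2068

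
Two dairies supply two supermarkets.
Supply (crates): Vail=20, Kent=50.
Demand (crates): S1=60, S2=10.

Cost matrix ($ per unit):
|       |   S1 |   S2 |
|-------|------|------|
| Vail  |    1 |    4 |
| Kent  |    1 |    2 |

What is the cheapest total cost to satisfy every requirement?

Optimal allocation:
  Vail–S1: 20 × $1 = $20
  Kent–S1: 40 × $1 = $40
  Kent–S2: 10 × $2 = $20
Total = 20 + 40 + 20 = $80.
(Supply check: Vail ships 20; Kent ships 50.)

80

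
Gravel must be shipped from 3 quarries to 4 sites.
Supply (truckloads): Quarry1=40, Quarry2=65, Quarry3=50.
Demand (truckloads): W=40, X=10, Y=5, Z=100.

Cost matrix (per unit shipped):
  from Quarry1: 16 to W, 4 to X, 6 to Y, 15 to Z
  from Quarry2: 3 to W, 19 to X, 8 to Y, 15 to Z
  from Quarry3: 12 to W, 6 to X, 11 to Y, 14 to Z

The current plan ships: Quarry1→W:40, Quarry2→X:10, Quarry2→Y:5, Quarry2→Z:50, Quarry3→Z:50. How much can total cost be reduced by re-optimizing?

680

Current plan cost = 40·16 + 10·19 + 5·8 + 50·15 + 50·14 = 2320.
Optimal plan:
  Quarry1 to X: 10 truckloads
  Quarry1 to Y: 5 truckloads
  Quarry1 to Z: 25 truckloads
  Quarry2 to W: 40 truckloads
  Quarry2 to Z: 25 truckloads
  Quarry3 to Z: 50 truckloads
Optimal cost = 1640.
Saving = 2320 − 1640 = 680.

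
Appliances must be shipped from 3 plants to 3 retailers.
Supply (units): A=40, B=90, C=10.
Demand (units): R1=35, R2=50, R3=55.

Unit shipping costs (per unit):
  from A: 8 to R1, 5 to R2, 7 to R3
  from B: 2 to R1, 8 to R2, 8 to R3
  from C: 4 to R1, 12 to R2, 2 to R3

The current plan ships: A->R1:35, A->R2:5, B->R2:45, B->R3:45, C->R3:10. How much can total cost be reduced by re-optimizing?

Current plan cost = 35·8 + 5·5 + 45·8 + 45·8 + 10·2 = 1045.
Optimal plan:
  A to R2: 40 × 5 = 200
  B to R1: 35 × 2 = 70
  B to R2: 10 × 8 = 80
  B to R3: 45 × 8 = 360
  C to R3: 10 × 2 = 20
Optimal cost = 730.
Saving = 1045 − 730 = 315.

315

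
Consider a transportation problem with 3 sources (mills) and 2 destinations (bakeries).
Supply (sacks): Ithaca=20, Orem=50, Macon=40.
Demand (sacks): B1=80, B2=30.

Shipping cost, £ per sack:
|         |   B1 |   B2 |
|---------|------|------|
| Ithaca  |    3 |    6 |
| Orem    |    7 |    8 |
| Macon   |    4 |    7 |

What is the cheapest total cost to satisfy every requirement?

A cheapest plan:
  Ithaca->B1: 20 sacks
  Orem->B1: 20 sacks
  Orem->B2: 30 sacks
  Macon->B1: 40 sacks
Total cost = £600.

600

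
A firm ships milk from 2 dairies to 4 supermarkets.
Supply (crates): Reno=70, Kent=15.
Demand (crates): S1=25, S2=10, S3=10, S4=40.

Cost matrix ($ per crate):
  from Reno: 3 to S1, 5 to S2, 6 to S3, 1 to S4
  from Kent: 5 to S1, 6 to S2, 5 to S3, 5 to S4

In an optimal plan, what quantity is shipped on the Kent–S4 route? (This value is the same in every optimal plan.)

Solving gives:
  Reno to S1: 25 × $3 = $75
  Reno to S2: 5 × $5 = $25
  Reno to S4: 40 × $1 = $40
  Kent to S2: 5 × $6 = $30
  Kent to S3: 10 × $5 = $50
Total cost = $220.
The route Kent→S4 is not used.

0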